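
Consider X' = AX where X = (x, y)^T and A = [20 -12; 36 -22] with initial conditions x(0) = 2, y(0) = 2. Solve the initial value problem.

x(t) = 4e^(2t) - 2e^(-4t), y(t) = 6e^(2t) - 4e^(-4t)

Coefficient matrix A = [[20, -12], [36, -22]].
Characteristic polynomial det(A - λI) = λ^2 + 2λ - 8 = 0.
Eigenvalues λ = -4, 2.
For λ=-4: (A-λI) row 1 is [24, -12], so an eigenvector is (-1, -2).
For λ=2: (A-λI) row 1 is [18, -12], so an eigenvector is (2, 3).
General solution: c_1e^(-4t)(-1,-2) + c_2e^(2t)(2,3).
Applying x(0)=2, y(0)=2 gives c_1=2, c_2=2.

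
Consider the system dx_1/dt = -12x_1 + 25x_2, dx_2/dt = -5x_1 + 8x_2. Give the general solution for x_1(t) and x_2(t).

Coefficient matrix A = [[-12, 25], [-5, 8]].
Characteristic polynomial det(A - λI) = λ^2 + 4λ + 29 = 0.
Eigenvalues λ = -2 ± 5i (complex conjugate pair).
For λ=-2+5i: an eigenvector is (1,0) - i(-2,-1) = (1 + 2i, 0 + i).
A real fundamental pair from Re and Im of e^((-2+5i)t)v: X_1 = e^(-2t)(cos(5t)·(1,0) + sin(5t)·(-2,-1)), X_2 = e^(-2t)(sin(5t)·(1,0) - cos(5t)·(-2,-1)).
General solution: c_1X_1 + c_2X_2.

x_1(t) = -2c_1e^(-2t)sin(5t) + c_1e^(-2t)cos(5t) + c_2e^(-2t)sin(5t) + 2c_2e^(-2t)cos(5t), x_2(t) = -c_1e^(-2t)sin(5t) + c_2e^(-2t)cos(5t)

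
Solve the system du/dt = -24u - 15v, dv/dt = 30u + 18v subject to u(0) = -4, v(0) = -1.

Coefficient matrix A = [[-24, -15], [30, 18]].
Characteristic polynomial det(A - λI) = λ^2 + 6λ + 18 = 0.
Eigenvalues λ = -3 ± 3i (complex conjugate pair).
For λ=-3+3i: an eigenvector is (-1,1) - i(2,-3) = (-1 - 2i, 1 + 3i).
A real fundamental pair from Re and Im of e^((-3+3i)t)v: X_1 = e^(-3t)(cos(3t)·(-1,1) + sin(3t)·(2,-3)), X_2 = e^(-3t)(sin(3t)·(-1,1) - cos(3t)·(2,-3)).
General solution: K_1X_1 + K_2X_2.
Applying u(0)=-4, v(0)=-1 gives K_1=14, K_2=-5.

u(t) = 33e^(-3t)sin(3t) - 4e^(-3t)cos(3t), v(t) = -47e^(-3t)sin(3t) - e^(-3t)cos(3t)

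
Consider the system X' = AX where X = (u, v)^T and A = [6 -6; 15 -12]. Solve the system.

Coefficient matrix A = [[6, -6], [15, -12]].
Characteristic polynomial det(A - λI) = λ^2 + 6λ + 18 = 0.
Eigenvalues λ = -3 ± 3i (complex conjugate pair).
For λ=-3+3i: an eigenvector is (1,2) - i(-1,-1) = (1 + i, 2 + i).
A real fundamental pair from Re and Im of e^((-3+3i)t)v: X_1 = e^(-3t)(cos(3t)·(1,2) + sin(3t)·(-1,-1)), X_2 = e^(-3t)(sin(3t)·(1,2) - cos(3t)·(-1,-1)).
General solution: c_1X_1 + c_2X_2.

u(t) = -c_1e^(-3t)sin(3t) + c_1e^(-3t)cos(3t) + c_2e^(-3t)sin(3t) + c_2e^(-3t)cos(3t), v(t) = -c_1e^(-3t)sin(3t) + 2c_1e^(-3t)cos(3t) + 2c_2e^(-3t)sin(3t) + c_2e^(-3t)cos(3t)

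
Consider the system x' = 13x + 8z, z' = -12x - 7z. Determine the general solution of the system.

Coefficient matrix A = [[13, 8], [-12, -7]].
Characteristic polynomial det(A - λI) = λ^2 - 6λ + 5 = 0.
Eigenvalues λ = 5, 1.
For λ=5: (A-λI) row 1 is [8, 8], so an eigenvector is (-1, 1).
For λ=1: (A-λI) row 1 is [12, 8], so an eigenvector is (2, -3).
General solution: K_1e^(5t)(-1,1) + K_2e^(t)(2,-3).

x(t) = -K_1e^(5t) + 2K_2e^(t), z(t) = K_1e^(5t) - 3K_2e^(t)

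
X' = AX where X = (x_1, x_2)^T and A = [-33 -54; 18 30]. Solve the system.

x_1(t) = -3c_1e^(3t) + 2c_2e^(-6t), x_2(t) = 2c_1e^(3t) - c_2e^(-6t)

Coefficient matrix A = [[-33, -54], [18, 30]].
Characteristic polynomial det(A - λI) = λ^2 + 3λ - 18 = 0.
Eigenvalues λ = 3, -6.
For λ=3: (A-λI) row 1 is [-36, -54], so an eigenvector is (-3, 2).
For λ=-6: (A-λI) row 1 is [-27, -54], so an eigenvector is (2, -1).
General solution: c_1e^(3t)(-3,2) + c_2e^(-6t)(2,-1).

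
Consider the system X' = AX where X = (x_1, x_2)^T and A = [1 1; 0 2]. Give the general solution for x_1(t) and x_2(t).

Coefficient matrix A = [[1, 1], [0, 2]].
Characteristic polynomial det(A - λI) = λ^2 - 3λ + 2 = 0.
Eigenvalues λ = 1, 2.
For λ=1: (A-λI) row 1 is [0, 1], so an eigenvector is (1, 0).
For λ=2: (A-λI) row 1 is [-1, 1], so an eigenvector is (-1, -1).
General solution: c_1e^(t)(1,0) + c_2e^(2t)(-1,-1).

x_1(t) = c_1e^(t) - c_2e^(2t), x_2(t) = -c_2e^(2t)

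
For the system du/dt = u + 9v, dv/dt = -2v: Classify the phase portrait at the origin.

A = [[1,9],[0,-2]]; det(A-λI) = λ^2 + λ - 2.
λ = 1, -2: opposite signs.

saddle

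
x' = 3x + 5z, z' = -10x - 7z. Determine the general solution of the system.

x(t) = -K_1e^(-2t)sin(5t) + K_2e^(-2t)cos(5t), z(t) = K_1e^(-2t)sin(5t) - K_1e^(-2t)cos(5t) - K_2e^(-2t)sin(5t) - K_2e^(-2t)cos(5t)

Coefficient matrix A = [[3, 5], [-10, -7]].
Characteristic polynomial det(A - λI) = λ^2 + 4λ + 29 = 0.
Eigenvalues λ = -2 ± 5i (complex conjugate pair).
For λ=-2+5i: an eigenvector is (0,-1) - i(-1,1) = (0 + i, -1 - i).
A real fundamental pair from Re and Im of e^((-2+5i)t)v: X_1 = e^(-2t)(cos(5t)·(0,-1) + sin(5t)·(-1,1)), X_2 = e^(-2t)(sin(5t)·(0,-1) - cos(5t)·(-1,1)).
General solution: K_1X_1 + K_2X_2.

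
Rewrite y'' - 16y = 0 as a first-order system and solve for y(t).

Let x_1 = y, x_2 = y'. Then x_1' = x_2 and x_2' = 16x_1.
A = [[0,1],[16,0]]; det(A-λI) = λ^2 - 16.
Eigenvalues λ = 4, -4 with eigenvectors (1,4), (1,-4).

y(t) = K_1e^(4t) + K_2e^(-4t)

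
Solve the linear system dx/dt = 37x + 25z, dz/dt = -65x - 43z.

x(t) = C_1e^(-3t)sin(5t) + 2C_1e^(-3t)cos(5t) + 2C_2e^(-3t)sin(5t) - C_2e^(-3t)cos(5t), z(t) = -2C_1e^(-3t)sin(5t) - 3C_1e^(-3t)cos(5t) - 3C_2e^(-3t)sin(5t) + 2C_2e^(-3t)cos(5t)

Coefficient matrix A = [[37, 25], [-65, -43]].
Characteristic polynomial det(A - λI) = λ^2 + 6λ + 34 = 0.
Eigenvalues λ = -3 ± 5i (complex conjugate pair).
For λ=-3+5i: an eigenvector is (2,-3) - i(1,-2) = (2 - i, -3 + 2i).
A real fundamental pair from Re and Im of e^((-3+5i)t)v: X_1 = e^(-3t)(cos(5t)·(2,-3) + sin(5t)·(1,-2)), X_2 = e^(-3t)(sin(5t)·(2,-3) - cos(5t)·(1,-2)).
General solution: C_1X_1 + C_2X_2.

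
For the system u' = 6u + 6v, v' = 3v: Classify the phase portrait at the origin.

unstable node

A = [[6,6],[0,3]]; det(A-λI) = λ^2 - 9λ + 18.
λ = 6, 3: both positive.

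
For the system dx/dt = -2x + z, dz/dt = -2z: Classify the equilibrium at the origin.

stable improper node

A = [[-2,1],[0,-2]]; det(A-λI) = λ^2 + 4λ + 4.
repeated λ = -2 with a single eigenvector.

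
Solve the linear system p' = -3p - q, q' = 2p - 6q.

p(t) = -K_1e^(-5t) + K_2e^(-4t), q(t) = -2K_1e^(-5t) + K_2e^(-4t)

Coefficient matrix A = [[-3, -1], [2, -6]].
Characteristic polynomial det(A - λI) = λ^2 + 9λ + 20 = 0.
Eigenvalues λ = -5, -4.
For λ=-5: (A-λI) row 1 is [2, -1], so an eigenvector is (-1, -2).
For λ=-4: (A-λI) row 1 is [1, -1], so an eigenvector is (1, 1).
General solution: K_1e^(-5t)(-1,-2) + K_2e^(-4t)(1,1).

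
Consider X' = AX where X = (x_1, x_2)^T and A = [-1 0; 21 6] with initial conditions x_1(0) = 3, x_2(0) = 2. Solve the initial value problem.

x_1(t) = 3e^(-t), x_2(t) = 11e^(6t) - 9e^(-t)

Coefficient matrix A = [[-1, 0], [21, 6]].
Characteristic polynomial det(A - λI) = λ^2 - 5λ - 6 = 0.
Eigenvalues λ = -1, 6.
For λ=-1: (A-λI) row 2 is [21, 7], so an eigenvector is (1, -3).
For λ=6: (A-λI) row 1 is [-7, 0], so an eigenvector is (0, 1).
General solution: K_1e^(-t)(1,-3) + K_2e^(6t)(0,1).
Applying x_1(0)=3, x_2(0)=2 gives K_1=3, K_2=11.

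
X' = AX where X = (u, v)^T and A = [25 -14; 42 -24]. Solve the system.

u(t) = K_1e^(-3t) - 2K_2e^(4t), v(t) = 2K_1e^(-3t) - 3K_2e^(4t)

Coefficient matrix A = [[25, -14], [42, -24]].
Characteristic polynomial det(A - λI) = λ^2 - λ - 12 = 0.
Eigenvalues λ = -3, 4.
For λ=-3: (A-λI) row 1 is [28, -14], so an eigenvector is (1, 2).
For λ=4: (A-λI) row 1 is [21, -14], so an eigenvector is (-2, -3).
General solution: K_1e^(-3t)(1,2) + K_2e^(4t)(-2,-3).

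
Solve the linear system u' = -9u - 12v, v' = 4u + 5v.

Coefficient matrix A = [[-9, -12], [4, 5]].
Characteristic polynomial det(A - λI) = λ^2 + 4λ + 3 = 0.
Eigenvalues λ = -1, -3.
For λ=-1: (A-λI) row 1 is [-8, -12], so an eigenvector is (3, -2).
For λ=-3: (A-λI) row 1 is [-6, -12], so an eigenvector is (2, -1).
General solution: C_1e^(-t)(3,-2) + C_2e^(-3t)(2,-1).

u(t) = 3C_1e^(-t) + 2C_2e^(-3t), v(t) = -2C_1e^(-t) - C_2e^(-3t)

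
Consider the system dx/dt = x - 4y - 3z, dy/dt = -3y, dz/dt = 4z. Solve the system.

x(t) = -c_1e^(4t) + c_2e^(-3t) + c_3e^(t), y(t) = c_2e^(-3t), z(t) = c_1e^(4t)

Coefficient matrix A = [[1, -4, -3], [0, -3, 0], [0, 0, 4]].
det(A - λI) = 0 gives eigenvalues λ = 4, -3, 1.
For λ=4: eigenvector (-1,0,1).
For λ=-3: eigenvector (1,1,0).
For λ=1: eigenvector (1,0,0).
General solution: c_1e^(4t)(-1,0,1) + c_2e^(-3t)(1,1,0) + c_3e^(t)(1,0,0).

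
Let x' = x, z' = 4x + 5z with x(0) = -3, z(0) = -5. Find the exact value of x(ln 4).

A = [[1,0],[4,5]]; eigenvalues λ = 5, 1.
Eigenvectors: (0,-1) for λ=5, (-1,1) for λ=1.
From the initial condition, c_1 = 8, c_2 = 3.
x(ln 4) = (8)(4^5)(0) + (3)(4^1)(-1) = -12.

-12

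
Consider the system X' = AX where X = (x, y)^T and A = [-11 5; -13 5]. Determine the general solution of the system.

x(t) = 2c_1e^(-3t)sin(t) + c_1e^(-3t)cos(t) + c_2e^(-3t)sin(t) - 2c_2e^(-3t)cos(t), y(t) = 3c_1e^(-3t)sin(t) + 2c_1e^(-3t)cos(t) + 2c_2e^(-3t)sin(t) - 3c_2e^(-3t)cos(t)

Coefficient matrix A = [[-11, 5], [-13, 5]].
Characteristic polynomial det(A - λI) = λ^2 + 6λ + 10 = 0.
Eigenvalues λ = -3 ± i (complex conjugate pair).
For λ=-3+i: an eigenvector is (1,2) - i(2,3) = (1 - 2i, 2 - 3i).
A real fundamental pair from Re and Im of e^((-3+i)t)v: X_1 = e^(-3t)(cos(t)·(1,2) + sin(t)·(2,3)), X_2 = e^(-3t)(sin(t)·(1,2) - cos(t)·(2,3)).
General solution: c_1X_1 + c_2X_2.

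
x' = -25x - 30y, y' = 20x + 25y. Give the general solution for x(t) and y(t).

x(t) = C_1e^(5t) - 3C_2e^(-5t), y(t) = -C_1e^(5t) + 2C_2e^(-5t)

Coefficient matrix A = [[-25, -30], [20, 25]].
Characteristic polynomial det(A - λI) = λ^2 - 25 = 0.
Eigenvalues λ = 5, -5.
For λ=5: (A-λI) row 1 is [-30, -30], so an eigenvector is (1, -1).
For λ=-5: (A-λI) row 1 is [-20, -30], so an eigenvector is (-3, 2).
General solution: C_1e^(5t)(1,-1) + C_2e^(-5t)(-3,2).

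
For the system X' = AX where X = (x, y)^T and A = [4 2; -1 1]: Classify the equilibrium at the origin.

unstable node

A = [[4,2],[-1,1]]; det(A-λI) = λ^2 - 5λ + 6.
λ = 3, 2: both positive.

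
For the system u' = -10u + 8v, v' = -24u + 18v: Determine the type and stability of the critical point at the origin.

unstable node

A = [[-10,8],[-24,18]]; det(A-λI) = λ^2 - 8λ + 12.
λ = 6, 2: both positive.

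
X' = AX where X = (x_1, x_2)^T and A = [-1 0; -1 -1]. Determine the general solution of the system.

x_1(t) = -K_2e^(-t), x_2(t) = K_1e^(-t) + K_2te^(-t) + 2K_2e^(-t)

Coefficient matrix A = [[-1, 0], [-1, -1]].
Characteristic polynomial det(A - λI) = λ^2 + 2λ + 1 = 0.
Single eigenvalue λ = -1 with algebraic multiplicity 2.
Eigenvector v = (0,1); generalized eigenvector w with (A-λI)w=v is (-1,2).
General solution: e^(-t)[K_1·v + K_2·(t·v + w)].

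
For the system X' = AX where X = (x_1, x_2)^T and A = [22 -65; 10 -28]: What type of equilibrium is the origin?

A = [[22,-65],[10,-28]]; det(A-λI) = λ^2 + 6λ + 34.
λ = -3 ± 5i: negative real part.

stable spiral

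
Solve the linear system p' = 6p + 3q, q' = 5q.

Coefficient matrix A = [[6, 3], [0, 5]].
Characteristic polynomial det(A - λI) = λ^2 - 11λ + 30 = 0.
Eigenvalues λ = 6, 5.
For λ=6: (A-λI) row 1 is [0, 3], so an eigenvector is (1, 0).
For λ=5: (A-λI) row 1 is [1, 3], so an eigenvector is (3, -1).
General solution: c_1e^(6t)(1,0) + c_2e^(5t)(3,-1).

p(t) = c_1e^(6t) + 3c_2e^(5t), q(t) = -c_2e^(5t)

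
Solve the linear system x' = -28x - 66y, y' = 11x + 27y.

x(t) = -2c_1e^(5t) - 3c_2e^(-6t), y(t) = c_1e^(5t) + c_2e^(-6t)

Coefficient matrix A = [[-28, -66], [11, 27]].
Characteristic polynomial det(A - λI) = λ^2 + λ - 30 = 0.
Eigenvalues λ = 5, -6.
For λ=5: (A-λI) row 1 is [-33, -66], so an eigenvector is (-2, 1).
For λ=-6: (A-λI) row 1 is [-22, -66], so an eigenvector is (-3, 1).
General solution: c_1e^(5t)(-2,1) + c_2e^(-6t)(-3,1).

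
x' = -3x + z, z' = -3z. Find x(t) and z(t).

Coefficient matrix A = [[-3, 1], [0, -3]].
Characteristic polynomial det(A - λI) = λ^2 + 6λ + 9 = 0.
Single eigenvalue λ = -3 with algebraic multiplicity 2.
Eigenvector v = (-1,0); generalized eigenvector w with (A-λI)w=v is (1,-1).
General solution: e^(-3t)[C_1·v + C_2·(t·v + w)].

x(t) = -C_1e^(-3t) - C_2te^(-3t) + C_2e^(-3t), z(t) = -C_2e^(-3t)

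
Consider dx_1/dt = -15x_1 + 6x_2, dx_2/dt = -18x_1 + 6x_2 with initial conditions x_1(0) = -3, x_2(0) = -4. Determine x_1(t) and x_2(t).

x_1(t) = e^(-3t) - 4e^(-6t), x_2(t) = 2e^(-3t) - 6e^(-6t)

Coefficient matrix A = [[-15, 6], [-18, 6]].
Characteristic polynomial det(A - λI) = λ^2 + 9λ + 18 = 0.
Eigenvalues λ = -3, -6.
For λ=-3: (A-λI) row 1 is [-12, 6], so an eigenvector is (-1, -2).
For λ=-6: (A-λI) row 1 is [-9, 6], so an eigenvector is (2, 3).
General solution: c_1e^(-3t)(-1,-2) + c_2e^(-6t)(2,3).
Applying x_1(0)=-3, x_2(0)=-4 gives c_1=-1, c_2=-2.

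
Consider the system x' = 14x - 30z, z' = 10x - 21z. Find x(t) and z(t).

Coefficient matrix A = [[14, -30], [10, -21]].
Characteristic polynomial det(A - λI) = λ^2 + 7λ + 6 = 0.
Eigenvalues λ = -6, -1.
For λ=-6: (A-λI) row 1 is [20, -30], so an eigenvector is (3, 2).
For λ=-1: (A-λI) row 1 is [15, -30], so an eigenvector is (-2, -1).
General solution: K_1e^(-6t)(3,2) + K_2e^(-t)(-2,-1).

x(t) = 3K_1e^(-6t) - 2K_2e^(-t), z(t) = 2K_1e^(-6t) - K_2e^(-t)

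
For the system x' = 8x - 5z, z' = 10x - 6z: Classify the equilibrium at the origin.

unstable spiral

A = [[8,-5],[10,-6]]; det(A-λI) = λ^2 - 2λ + 2.
λ = 1 ± i: positive real part.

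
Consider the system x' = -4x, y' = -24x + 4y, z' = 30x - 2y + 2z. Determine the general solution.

Coefficient matrix A = [[-4, 0, 0], [-24, 4, 0], [30, -2, 2]].
det(A - λI) = 0 gives eigenvalues λ = 4, -4, 2.
For λ=4: eigenvector (0,1,-1).
For λ=-4: eigenvector (1,3,-4).
For λ=2: eigenvector (0,0,1).
General solution: C_1e^(4t)(0,1,-1) + C_2e^(-4t)(1,3,-4) + C_3e^(2t)(0,0,1).

x(t) = C_2e^(-4t), y(t) = C_1e^(4t) + 3C_2e^(-4t), z(t) = -C_1e^(4t) - 4C_2e^(-4t) + C_3e^(2t)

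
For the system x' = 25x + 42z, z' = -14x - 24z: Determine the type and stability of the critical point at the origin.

A = [[25,42],[-14,-24]]; det(A-λI) = λ^2 - λ - 12.
λ = 4, -3: opposite signs.

saddle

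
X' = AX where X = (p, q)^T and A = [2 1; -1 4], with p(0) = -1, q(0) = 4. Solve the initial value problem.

p(t) = 5te^(3t) - e^(3t), q(t) = 5te^(3t) + 4e^(3t)

Coefficient matrix A = [[2, 1], [-1, 4]].
Characteristic polynomial det(A - λI) = λ^2 - 6λ + 9 = 0.
Single eigenvalue λ = 3 with algebraic multiplicity 2.
Eigenvector v = (-1,-1); generalized eigenvector w with (A-λI)w=v is (2,1).
General solution: e^(3t)[K_1·v + K_2·(t·v + w)].
Applying p(0)=-1, q(0)=4 gives K_1=-9, K_2=-5.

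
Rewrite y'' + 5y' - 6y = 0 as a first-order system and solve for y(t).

Let x_1 = y, x_2 = y'. Then x_1' = x_2 and x_2' = 6x_1 - 5x_2.
A = [[0,1],[6,-5]]; det(A-λI) = λ^2 + 5λ - 6.
Eigenvalues λ = 1, -6 with eigenvectors (1,1), (1,-6).

y(t) = K_1e^(t) + K_2e^(-6t)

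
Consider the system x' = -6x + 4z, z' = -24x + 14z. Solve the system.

x(t) = -C_1e^(2t) - C_2e^(6t), z(t) = -2C_1e^(2t) - 3C_2e^(6t)

Coefficient matrix A = [[-6, 4], [-24, 14]].
Characteristic polynomial det(A - λI) = λ^2 - 8λ + 12 = 0.
Eigenvalues λ = 2, 6.
For λ=2: (A-λI) row 1 is [-8, 4], so an eigenvector is (-1, -2).
For λ=6: (A-λI) row 1 is [-12, 4], so an eigenvector is (-1, -3).
General solution: C_1e^(2t)(-1,-2) + C_2e^(6t)(-1,-3).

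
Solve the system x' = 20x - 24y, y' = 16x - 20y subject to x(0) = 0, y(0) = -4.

Coefficient matrix A = [[20, -24], [16, -20]].
Characteristic polynomial det(A - λI) = λ^2 - 16 = 0.
Eigenvalues λ = -4, 4.
For λ=-4: (A-λI) row 1 is [24, -24], so an eigenvector is (1, 1).
For λ=4: (A-λI) row 1 is [16, -24], so an eigenvector is (3, 2).
General solution: C_1e^(-4t)(1,1) + C_2e^(4t)(3,2).
Applying x(0)=0, y(0)=-4 gives C_1=-12, C_2=4.

x(t) = 12e^(4t) - 12e^(-4t), y(t) = 8e^(4t) - 12e^(-4t)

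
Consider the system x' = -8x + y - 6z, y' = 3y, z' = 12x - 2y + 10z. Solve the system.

x(t) = c_1e^(-2t) - c_2e^(3t) + c_3e^(4t), y(t) = c_2e^(3t), z(t) = -c_1e^(-2t) + 2c_2e^(3t) - 2c_3e^(4t)

Coefficient matrix A = [[-8, 1, -6], [0, 3, 0], [12, -2, 10]].
det(A - λI) = 0 gives eigenvalues λ = -2, 3, 4.
For λ=-2: eigenvector (1,0,-1).
For λ=3: eigenvector (-1,1,2).
For λ=4: eigenvector (1,0,-2).
General solution: c_1e^(-2t)(1,0,-1) + c_2e^(3t)(-1,1,2) + c_3e^(4t)(1,0,-2).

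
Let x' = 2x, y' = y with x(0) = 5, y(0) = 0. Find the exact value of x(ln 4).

A = [[2,0],[0,1]]; eigenvalues λ = 1, 2.
Eigenvectors: (0,-1) for λ=1, (1,0) for λ=2.
From the initial condition, c_1 = 0, c_2 = 5.
x(ln 4) = (0)(4^1)(0) + (5)(4^2)(1) = 80.

80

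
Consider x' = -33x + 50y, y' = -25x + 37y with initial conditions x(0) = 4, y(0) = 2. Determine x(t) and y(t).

x(t) = -8e^(2t)sin(5t) + 4e^(2t)cos(5t), y(t) = -6e^(2t)sin(5t) + 2e^(2t)cos(5t)

Coefficient matrix A = [[-33, 50], [-25, 37]].
Characteristic polynomial det(A - λI) = λ^2 - 4λ + 29 = 0.
Eigenvalues λ = 2 ± 5i (complex conjugate pair).
For λ=2+5i: an eigenvector is (3,2) - i(-1,-1) = (3 + i, 2 + i).
A real fundamental pair from Re and Im of e^((2+5i)t)v: X_1 = e^(2t)(cos(5t)·(3,2) + sin(5t)·(-1,-1)), X_2 = e^(2t)(sin(5t)·(3,2) - cos(5t)·(-1,-1)).
General solution: C_1X_1 + C_2X_2.
Applying x(0)=4, y(0)=2 gives C_1=2, C_2=-2.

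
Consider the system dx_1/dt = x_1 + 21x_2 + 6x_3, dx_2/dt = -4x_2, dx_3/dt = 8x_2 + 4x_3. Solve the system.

x_1(t) = c_1e^(t) + 3c_2e^(-4t) + 2c_3e^(4t), x_2(t) = -c_2e^(-4t), x_3(t) = c_2e^(-4t) + c_3e^(4t)

Coefficient matrix A = [[1, 21, 6], [0, -4, 0], [0, 8, 4]].
det(A - λI) = 0 gives eigenvalues λ = 1, -4, 4.
For λ=1: eigenvector (1,0,0).
For λ=-4: eigenvector (3,-1,1).
For λ=4: eigenvector (2,0,1).
General solution: c_1e^(t)(1,0,0) + c_2e^(-4t)(3,-1,1) + c_3e^(4t)(2,0,1).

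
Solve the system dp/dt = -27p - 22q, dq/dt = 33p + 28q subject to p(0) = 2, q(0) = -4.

p(t) = 4e^(6t) - 2e^(-5t), q(t) = -6e^(6t) + 2e^(-5t)

Coefficient matrix A = [[-27, -22], [33, 28]].
Characteristic polynomial det(A - λI) = λ^2 - λ - 30 = 0.
Eigenvalues λ = -5, 6.
For λ=-5: (A-λI) row 1 is [-22, -22], so an eigenvector is (1, -1).
For λ=6: (A-λI) row 1 is [-33, -22], so an eigenvector is (2, -3).
General solution: c_1e^(-5t)(1,-1) + c_2e^(6t)(2,-3).
Applying p(0)=2, q(0)=-4 gives c_1=-2, c_2=2.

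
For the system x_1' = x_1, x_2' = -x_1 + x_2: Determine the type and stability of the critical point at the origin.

unstable improper node

A = [[1,0],[-1,1]]; det(A-λI) = λ^2 - 2λ + 1.
repeated λ = 1 with a single eigenvector.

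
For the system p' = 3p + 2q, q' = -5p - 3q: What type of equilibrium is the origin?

A = [[3,2],[-5,-3]]; det(A-λI) = λ^2 + 1.
λ = 0 ± i: zero real part.

center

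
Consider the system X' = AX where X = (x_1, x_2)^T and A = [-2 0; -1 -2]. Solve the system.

x_1(t) = -K_2e^(-2t), x_2(t) = K_1e^(-2t) + K_2te^(-2t)

Coefficient matrix A = [[-2, 0], [-1, -2]].
Characteristic polynomial det(A - λI) = λ^2 + 4λ + 4 = 0.
Single eigenvalue λ = -2 with algebraic multiplicity 2.
Eigenvector v = (0,1); generalized eigenvector w with (A-λI)w=v is (-1,0).
General solution: e^(-2t)[K_1·v + K_2·(t·v + w)].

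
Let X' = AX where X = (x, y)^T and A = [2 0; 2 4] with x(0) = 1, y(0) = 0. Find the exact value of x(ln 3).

A = [[2,0],[2,4]]; eigenvalues λ = 4, 2.
Eigenvectors: (0,-1) for λ=4, (-1,1) for λ=2.
From the initial condition, c_1 = -1, c_2 = -1.
x(ln 3) = (-1)(3^4)(0) + (-1)(3^2)(-1) = 9.

9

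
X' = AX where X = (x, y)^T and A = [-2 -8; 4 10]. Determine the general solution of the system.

x(t) = -c_1e^(6t) + 2c_2e^(2t), y(t) = c_1e^(6t) - c_2e^(2t)

Coefficient matrix A = [[-2, -8], [4, 10]].
Characteristic polynomial det(A - λI) = λ^2 - 8λ + 12 = 0.
Eigenvalues λ = 6, 2.
For λ=6: (A-λI) row 1 is [-8, -8], so an eigenvector is (-1, 1).
For λ=2: (A-λI) row 1 is [-4, -8], so an eigenvector is (2, -1).
General solution: c_1e^(6t)(-1,1) + c_2e^(2t)(2,-1).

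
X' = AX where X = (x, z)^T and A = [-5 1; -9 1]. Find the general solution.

x(t) = -c_1e^(-2t) - c_2te^(-2t), z(t) = -3c_1e^(-2t) - 3c_2te^(-2t) - c_2e^(-2t)

Coefficient matrix A = [[-5, 1], [-9, 1]].
Characteristic polynomial det(A - λI) = λ^2 + 4λ + 4 = 0.
Single eigenvalue λ = -2 with algebraic multiplicity 2.
Eigenvector v = (-1,-3); generalized eigenvector w with (A-λI)w=v is (0,-1).
General solution: e^(-2t)[c_1·v + c_2·(t·v + w)].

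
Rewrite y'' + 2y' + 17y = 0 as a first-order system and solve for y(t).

Let x_1 = y, x_2 = y'. Then x_1' = x_2 and x_2' = -17x_1 - 2x_2.
A = [[0,1],[-17,-2]]; det(A-λI) = λ^2 + 2λ + 17.
Eigenvalues λ = -1 ± 4i.

y(t) = C_1e^(-t)cos(4t) + C_2e^(-t)sin(4t)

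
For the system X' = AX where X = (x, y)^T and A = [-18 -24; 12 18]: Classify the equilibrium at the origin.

saddle

A = [[-18,-24],[12,18]]; det(A-λI) = λ^2 - 36.
λ = -6, 6: opposite signs.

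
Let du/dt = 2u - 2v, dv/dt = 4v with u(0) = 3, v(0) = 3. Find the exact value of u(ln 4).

A = [[2,-2],[0,4]]; eigenvalues λ = 2, 4.
Eigenvectors: (1,0) for λ=2, (1,-1) for λ=4.
From the initial condition, c_1 = 6, c_2 = -3.
u(ln 4) = (6)(4^2)(1) + (-3)(4^4)(1) = -672.

-672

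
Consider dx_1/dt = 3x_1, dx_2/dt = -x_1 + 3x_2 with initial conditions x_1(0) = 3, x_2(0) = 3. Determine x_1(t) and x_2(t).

x_1(t) = 3e^(3t), x_2(t) = -3te^(3t) + 3e^(3t)

Coefficient matrix A = [[3, 0], [-1, 3]].
Characteristic polynomial det(A - λI) = λ^2 - 6λ + 9 = 0.
Single eigenvalue λ = 3 with algebraic multiplicity 2.
Eigenvector v = (0,-1); generalized eigenvector w with (A-λI)w=v is (1,2).
General solution: e^(3t)[c_1·v + c_2·(t·v + w)].
Applying x_1(0)=3, x_2(0)=3 gives c_1=3, c_2=3.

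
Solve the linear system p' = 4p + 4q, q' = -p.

Coefficient matrix A = [[4, 4], [-1, 0]].
Characteristic polynomial det(A - λI) = λ^2 - 4λ + 4 = 0.
Single eigenvalue λ = 2 with algebraic multiplicity 2.
Eigenvector v = (2,-1); generalized eigenvector w with (A-λI)w=v is (1,0).
General solution: e^(2t)[c_1·v + c_2·(t·v + w)].

p(t) = 2c_1e^(2t) + 2c_2te^(2t) + c_2e^(2t), q(t) = -c_1e^(2t) - c_2te^(2t)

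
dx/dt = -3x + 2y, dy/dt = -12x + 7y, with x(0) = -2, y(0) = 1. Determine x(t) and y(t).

x(t) = 5e^(3t) - 7e^(t), y(t) = 15e^(3t) - 14e^(t)

Coefficient matrix A = [[-3, 2], [-12, 7]].
Characteristic polynomial det(A - λI) = λ^2 - 4λ + 3 = 0.
Eigenvalues λ = 1, 3.
For λ=1: (A-λI) row 1 is [-4, 2], so an eigenvector is (-1, -2).
For λ=3: (A-λI) row 1 is [-6, 2], so an eigenvector is (1, 3).
General solution: K_1e^(t)(-1,-2) + K_2e^(3t)(1,3).
Applying x(0)=-2, y(0)=1 gives K_1=7, K_2=5.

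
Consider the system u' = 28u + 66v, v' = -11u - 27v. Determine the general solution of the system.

u(t) = -3K_1e^(6t) + 2K_2e^(-5t), v(t) = K_1e^(6t) - K_2e^(-5t)

Coefficient matrix A = [[28, 66], [-11, -27]].
Characteristic polynomial det(A - λI) = λ^2 - λ - 30 = 0.
Eigenvalues λ = 6, -5.
For λ=6: (A-λI) row 1 is [22, 66], so an eigenvector is (-3, 1).
For λ=-5: (A-λI) row 1 is [33, 66], so an eigenvector is (2, -1).
General solution: K_1e^(6t)(-3,1) + K_2e^(-5t)(2,-1).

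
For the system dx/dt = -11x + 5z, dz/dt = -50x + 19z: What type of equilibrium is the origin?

unstable spiral

A = [[-11,5],[-50,19]]; det(A-λI) = λ^2 - 8λ + 41.
λ = 4 ± 5i: positive real part.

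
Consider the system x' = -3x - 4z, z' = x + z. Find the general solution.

Coefficient matrix A = [[-3, -4], [1, 1]].
Characteristic polynomial det(A - λI) = λ^2 + 2λ + 1 = 0.
Single eigenvalue λ = -1 with algebraic multiplicity 2.
Eigenvector v = (2,-1); generalized eigenvector w with (A-λI)w=v is (-3,1).
General solution: e^(-t)[c_1·v + c_2·(t·v + w)].

x(t) = 2c_1e^(-t) + 2c_2te^(-t) - 3c_2e^(-t), z(t) = -c_1e^(-t) - c_2te^(-t) + c_2e^(-t)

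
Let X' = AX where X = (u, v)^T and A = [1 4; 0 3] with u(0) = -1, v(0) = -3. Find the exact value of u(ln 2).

A = [[1,4],[0,3]]; eigenvalues λ = 3, 1.
Eigenvectors: (-2,-1) for λ=3, (-1,0) for λ=1.
From the initial condition, c_1 = 3, c_2 = -5.
u(ln 2) = (3)(2^3)(-2) + (-5)(2^1)(-1) = -38.

-38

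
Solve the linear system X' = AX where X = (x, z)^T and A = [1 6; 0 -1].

x(t) = -C_1e^(t) - 3C_2e^(-t), z(t) = C_2e^(-t)

Coefficient matrix A = [[1, 6], [0, -1]].
Characteristic polynomial det(A - λI) = λ^2 - 1 = 0.
Eigenvalues λ = 1, -1.
For λ=1: (A-λI) row 1 is [0, 6], so an eigenvector is (-1, 0).
For λ=-1: (A-λI) row 1 is [2, 6], so an eigenvector is (-3, 1).
General solution: C_1e^(t)(-1,0) + C_2e^(-t)(-3,1).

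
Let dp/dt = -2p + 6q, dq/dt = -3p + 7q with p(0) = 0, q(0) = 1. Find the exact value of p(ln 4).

504

A = [[-2,6],[-3,7]]; eigenvalues λ = 1, 4.
Eigenvectors: (-2,-1) for λ=1, (-1,-1) for λ=4.
From the initial condition, c_1 = 1, c_2 = -2.
p(ln 4) = (1)(4^1)(-2) + (-2)(4^4)(-1) = 504.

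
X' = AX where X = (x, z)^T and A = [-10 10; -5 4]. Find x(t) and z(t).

Coefficient matrix A = [[-10, 10], [-5, 4]].
Characteristic polynomial det(A - λI) = λ^2 + 6λ + 10 = 0.
Eigenvalues λ = -3 ± i (complex conjugate pair).
For λ=-3+i: an eigenvector is (-3,-2) - i(1,1) = (-3 - i, -2 - i).
A real fundamental pair from Re and Im of e^((-3+i)t)v: X_1 = e^(-3t)(cos(t)·(-3,-2) + sin(t)·(1,1)), X_2 = e^(-3t)(sin(t)·(-3,-2) - cos(t)·(1,1)).
General solution: C_1X_1 + C_2X_2.

x(t) = C_1e^(-3t)sin(t) - 3C_1e^(-3t)cos(t) - 3C_2e^(-3t)sin(t) - C_2e^(-3t)cos(t), z(t) = C_1e^(-3t)sin(t) - 2C_1e^(-3t)cos(t) - 2C_2e^(-3t)sin(t) - C_2e^(-3t)cos(t)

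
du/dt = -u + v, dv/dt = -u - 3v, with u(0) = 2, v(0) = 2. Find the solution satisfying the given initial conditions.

Coefficient matrix A = [[-1, 1], [-1, -3]].
Characteristic polynomial det(A - λI) = λ^2 + 4λ + 4 = 0.
Single eigenvalue λ = -2 with algebraic multiplicity 2.
Eigenvector v = (1,-1); generalized eigenvector w with (A-λI)w=v is (-1,2).
General solution: e^(-2t)[c_1·v + c_2·(t·v + w)].
Applying u(0)=2, v(0)=2 gives c_1=6, c_2=4.

u(t) = 4te^(-2t) + 2e^(-2t), v(t) = -4te^(-2t) + 2e^(-2t)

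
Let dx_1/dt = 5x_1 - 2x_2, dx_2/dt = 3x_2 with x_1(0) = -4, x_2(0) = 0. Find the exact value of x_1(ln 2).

-128

A = [[5,-2],[0,3]]; eigenvalues λ = 5, 3.
Eigenvectors: (1,0) for λ=5, (-1,-1) for λ=3.
From the initial condition, c_1 = -4, c_2 = 0.
x_1(ln 2) = (-4)(2^5)(1) + (0)(2^3)(-1) = -128.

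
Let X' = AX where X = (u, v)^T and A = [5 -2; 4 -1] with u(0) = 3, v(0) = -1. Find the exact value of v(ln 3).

165

A = [[5,-2],[4,-1]]; eigenvalues λ = 1, 3.
Eigenvectors: (-1,-2) for λ=1, (-1,-1) for λ=3.
From the initial condition, c_1 = 4, c_2 = -7.
v(ln 3) = (4)(3^1)(-2) + (-7)(3^3)(-1) = 165.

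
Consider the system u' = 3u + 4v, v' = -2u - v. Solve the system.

Coefficient matrix A = [[3, 4], [-2, -1]].
Characteristic polynomial det(A - λI) = λ^2 - 2λ + 5 = 0.
Eigenvalues λ = 1 ± 2i (complex conjugate pair).
For λ=1+2i: an eigenvector is (1,-1) - i(-1,0) = (1 + i, -1).
A real fundamental pair from Re and Im of e^((1+2i)t)v: X_1 = e^(t)(cos(2t)·(1,-1) + sin(2t)·(-1,0)), X_2 = e^(t)(sin(2t)·(1,-1) - cos(2t)·(-1,0)).
General solution: C_1X_1 + C_2X_2.

u(t) = -C_1e^(t)sin(2t) + C_1e^(t)cos(2t) + C_2e^(t)sin(2t) + C_2e^(t)cos(2t), v(t) = -C_1e^(t)cos(2t) - C_2e^(t)sin(2t)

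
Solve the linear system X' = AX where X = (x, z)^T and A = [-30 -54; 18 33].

Coefficient matrix A = [[-30, -54], [18, 33]].
Characteristic polynomial det(A - λI) = λ^2 - 3λ - 18 = 0.
Eigenvalues λ = -3, 6.
For λ=-3: (A-λI) row 1 is [-27, -54], so an eigenvector is (2, -1).
For λ=6: (A-λI) row 1 is [-36, -54], so an eigenvector is (-3, 2).
General solution: c_1e^(-3t)(2,-1) + c_2e^(6t)(-3,2).

x(t) = 2c_1e^(-3t) - 3c_2e^(6t), z(t) = -c_1e^(-3t) + 2c_2e^(6t)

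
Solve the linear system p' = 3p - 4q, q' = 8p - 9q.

Coefficient matrix A = [[3, -4], [8, -9]].
Characteristic polynomial det(A - λI) = λ^2 + 6λ + 5 = 0.
Eigenvalues λ = -5, -1.
For λ=-5: (A-λI) row 1 is [8, -4], so an eigenvector is (-1, -2).
For λ=-1: (A-λI) row 1 is [4, -4], so an eigenvector is (1, 1).
General solution: C_1e^(-5t)(-1,-2) + C_2e^(-t)(1,1).

p(t) = -C_1e^(-5t) + C_2e^(-t), q(t) = -2C_1e^(-5t) + C_2e^(-t)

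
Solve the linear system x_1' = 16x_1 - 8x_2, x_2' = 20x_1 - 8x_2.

x_1(t) = C_1e^(4t)sin(4t) - C_1e^(4t)cos(4t) - C_2e^(4t)sin(4t) - C_2e^(4t)cos(4t), x_2(t) = C_1e^(4t)sin(4t) - 2C_1e^(4t)cos(4t) - 2C_2e^(4t)sin(4t) - C_2e^(4t)cos(4t)

Coefficient matrix A = [[16, -8], [20, -8]].
Characteristic polynomial det(A - λI) = λ^2 - 8λ + 32 = 0.
Eigenvalues λ = 4 ± 4i (complex conjugate pair).
For λ=4+4i: an eigenvector is (-1,-2) - i(1,1) = (-1 - i, -2 - i).
A real fundamental pair from Re and Im of e^((4+4i)t)v: X_1 = e^(4t)(cos(4t)·(-1,-2) + sin(4t)·(1,1)), X_2 = e^(4t)(sin(4t)·(-1,-2) - cos(4t)·(1,1)).
General solution: C_1X_1 + C_2X_2.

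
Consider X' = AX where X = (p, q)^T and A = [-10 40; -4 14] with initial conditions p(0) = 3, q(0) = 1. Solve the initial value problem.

p(t) = e^(2t)sin(4t) + 3e^(2t)cos(4t), q(t) = e^(2t)cos(4t)

Coefficient matrix A = [[-10, 40], [-4, 14]].
Characteristic polynomial det(A - λI) = λ^2 - 4λ + 20 = 0.
Eigenvalues λ = 2 ± 4i (complex conjugate pair).
For λ=2+4i: an eigenvector is (1,0) - i(-3,-1) = (1 + 3i, 0 + i).
A real fundamental pair from Re and Im of e^((2+4i)t)v: X_1 = e^(2t)(cos(4t)·(1,0) + sin(4t)·(-3,-1)), X_2 = e^(2t)(sin(4t)·(1,0) - cos(4t)·(-3,-1)).
General solution: K_1X_1 + K_2X_2.
Applying p(0)=3, q(0)=1 gives K_1=0, K_2=1.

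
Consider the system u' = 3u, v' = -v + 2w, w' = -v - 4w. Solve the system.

Coefficient matrix A = [[3, 0, 0], [0, -1, 2], [0, -1, -4]].
det(A - λI) = 0 gives eigenvalues λ = 3, -2, -3.
For λ=3: eigenvector (1,0,0).
For λ=-2: eigenvector (0,2,-1).
For λ=-3: eigenvector (0,-1,1).
General solution: K_1e^(3t)(1,0,0) + K_2e^(-2t)(0,2,-1) + K_3e^(-3t)(0,-1,1).

u(t) = K_1e^(3t), v(t) = 2K_2e^(-2t) - K_3e^(-3t), w(t) = -K_2e^(-2t) + K_3e^(-3t)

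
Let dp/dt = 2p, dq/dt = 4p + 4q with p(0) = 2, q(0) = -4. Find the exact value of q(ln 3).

-36

A = [[2,0],[4,4]]; eigenvalues λ = 4, 2.
Eigenvectors: (0,1) for λ=4, (1,-2) for λ=2.
From the initial condition, c_1 = 0, c_2 = 2.
q(ln 3) = (0)(3^4)(1) + (2)(3^2)(-2) = -36.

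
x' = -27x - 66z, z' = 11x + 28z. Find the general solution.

x(t) = 3K_1e^(-5t) - 2K_2e^(6t), z(t) = -K_1e^(-5t) + K_2e^(6t)

Coefficient matrix A = [[-27, -66], [11, 28]].
Characteristic polynomial det(A - λI) = λ^2 - λ - 30 = 0.
Eigenvalues λ = -5, 6.
For λ=-5: (A-λI) row 1 is [-22, -66], so an eigenvector is (3, -1).
For λ=6: (A-λI) row 1 is [-33, -66], so an eigenvector is (-2, 1).
General solution: K_1e^(-5t)(3,-1) + K_2e^(6t)(-2,1).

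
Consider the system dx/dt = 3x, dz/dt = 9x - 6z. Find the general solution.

Coefficient matrix A = [[3, 0], [9, -6]].
Characteristic polynomial det(A - λI) = λ^2 + 3λ - 18 = 0.
Eigenvalues λ = 3, -6.
For λ=3: (A-λI) row 2 is [9, -9], so an eigenvector is (1, 1).
For λ=-6: (A-λI) row 1 is [9, 0], so an eigenvector is (0, -1).
General solution: C_1e^(3t)(1,1) + C_2e^(-6t)(0,-1).

x(t) = C_1e^(3t), z(t) = C_1e^(3t) - C_2e^(-6t)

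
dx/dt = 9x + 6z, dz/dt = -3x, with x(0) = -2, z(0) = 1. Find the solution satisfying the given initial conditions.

Coefficient matrix A = [[9, 6], [-3, 0]].
Characteristic polynomial det(A - λI) = λ^2 - 9λ + 18 = 0.
Eigenvalues λ = 3, 6.
For λ=3: (A-λI) row 1 is [6, 6], so an eigenvector is (1, -1).
For λ=6: (A-λI) row 1 is [3, 6], so an eigenvector is (2, -1).
General solution: c_1e^(3t)(1,-1) + c_2e^(6t)(2,-1).
Applying x(0)=-2, z(0)=1 gives c_1=0, c_2=-1.

x(t) = -2e^(6t), z(t) = e^(6t)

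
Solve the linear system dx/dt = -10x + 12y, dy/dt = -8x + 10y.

Coefficient matrix A = [[-10, 12], [-8, 10]].
Characteristic polynomial det(A - λI) = λ^2 - 4 = 0.
Eigenvalues λ = -2, 2.
For λ=-2: (A-λI) row 1 is [-8, 12], so an eigenvector is (3, 2).
For λ=2: (A-λI) row 1 is [-12, 12], so an eigenvector is (-1, -1).
General solution: c_1e^(-2t)(3,2) + c_2e^(2t)(-1,-1).

x(t) = 3c_1e^(-2t) - c_2e^(2t), y(t) = 2c_1e^(-2t) - c_2e^(2t)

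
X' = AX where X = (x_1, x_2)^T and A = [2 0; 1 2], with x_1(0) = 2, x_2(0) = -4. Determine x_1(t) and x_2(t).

Coefficient matrix A = [[2, 0], [1, 2]].
Characteristic polynomial det(A - λI) = λ^2 - 4λ + 4 = 0.
Single eigenvalue λ = 2 with algebraic multiplicity 2.
Eigenvector v = (0,-1); generalized eigenvector w with (A-λI)w=v is (-1,1).
General solution: e^(2t)[C_1·v + C_2·(t·v + w)].
Applying x_1(0)=2, x_2(0)=-4 gives C_1=2, C_2=-2.

x_1(t) = 2e^(2t), x_2(t) = 2te^(2t) - 4e^(2t)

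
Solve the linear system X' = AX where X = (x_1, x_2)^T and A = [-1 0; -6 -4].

x_1(t) = -K_1e^(-t), x_2(t) = 2K_1e^(-t) + K_2e^(-4t)

Coefficient matrix A = [[-1, 0], [-6, -4]].
Characteristic polynomial det(A - λI) = λ^2 + 5λ + 4 = 0.
Eigenvalues λ = -1, -4.
For λ=-1: (A-λI) row 2 is [-6, -3], so an eigenvector is (-1, 2).
For λ=-4: (A-λI) row 1 is [3, 0], so an eigenvector is (0, 1).
General solution: K_1e^(-t)(-1,2) + K_2e^(-4t)(0,1).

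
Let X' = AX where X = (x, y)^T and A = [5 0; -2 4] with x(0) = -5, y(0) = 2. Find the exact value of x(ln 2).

A = [[5,0],[-2,4]]; eigenvalues λ = 5, 4.
Eigenvectors: (1,-2) for λ=5, (0,1) for λ=4.
From the initial condition, c_1 = -5, c_2 = -8.
x(ln 2) = (-5)(2^5)(1) + (-8)(2^4)(0) = -160.

-160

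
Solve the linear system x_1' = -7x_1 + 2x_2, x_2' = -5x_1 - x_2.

Coefficient matrix A = [[-7, 2], [-5, -1]].
Characteristic polynomial det(A - λI) = λ^2 + 8λ + 17 = 0.
Eigenvalues λ = -4 ± i (complex conjugate pair).
For λ=-4+i: an eigenvector is (1,2) - i(1,1) = (1 - i, 2 - i).
A real fundamental pair from Re and Im of e^((-4+i)t)v: X_1 = e^(-4t)(cos(t)·(1,2) + sin(t)·(1,1)), X_2 = e^(-4t)(sin(t)·(1,2) - cos(t)·(1,1)).
General solution: c_1X_1 + c_2X_2.

x_1(t) = c_1e^(-4t)sin(t) + c_1e^(-4t)cos(t) + c_2e^(-4t)sin(t) - c_2e^(-4t)cos(t), x_2(t) = c_1e^(-4t)sin(t) + 2c_1e^(-4t)cos(t) + 2c_2e^(-4t)sin(t) - c_2e^(-4t)cos(t)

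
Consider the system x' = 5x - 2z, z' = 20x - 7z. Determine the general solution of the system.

Coefficient matrix A = [[5, -2], [20, -7]].
Characteristic polynomial det(A - λI) = λ^2 + 2λ + 5 = 0.
Eigenvalues λ = -1 ± 2i (complex conjugate pair).
For λ=-1+2i: an eigenvector is (-1,-3) - i(0,-1) = (-1, -3 + i).
A real fundamental pair from Re and Im of e^((-1+2i)t)v: X_1 = e^(-t)(cos(2t)·(-1,-3) + sin(2t)·(0,-1)), X_2 = e^(-t)(sin(2t)·(-1,-3) - cos(2t)·(0,-1)).
General solution: K_1X_1 + K_2X_2.

x(t) = -K_1e^(-t)cos(2t) - K_2e^(-t)sin(2t), z(t) = -K_1e^(-t)sin(2t) - 3K_1e^(-t)cos(2t) - 3K_2e^(-t)sin(2t) + K_2e^(-t)cos(2t)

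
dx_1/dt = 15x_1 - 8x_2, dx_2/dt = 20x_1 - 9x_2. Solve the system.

Coefficient matrix A = [[15, -8], [20, -9]].
Characteristic polynomial det(A - λI) = λ^2 - 6λ + 25 = 0.
Eigenvalues λ = 3 ± 4i (complex conjugate pair).
For λ=3+4i: an eigenvector is (1,1) - i(1,2) = (1 - i, 1 - 2i).
A real fundamental pair from Re and Im of e^((3+4i)t)v: X_1 = e^(3t)(cos(4t)·(1,1) + sin(4t)·(1,2)), X_2 = e^(3t)(sin(4t)·(1,1) - cos(4t)·(1,2)).
General solution: K_1X_1 + K_2X_2.

x_1(t) = K_1e^(3t)sin(4t) + K_1e^(3t)cos(4t) + K_2e^(3t)sin(4t) - K_2e^(3t)cos(4t), x_2(t) = 2K_1e^(3t)sin(4t) + K_1e^(3t)cos(4t) + K_2e^(3t)sin(4t) - 2K_2e^(3t)cos(4t)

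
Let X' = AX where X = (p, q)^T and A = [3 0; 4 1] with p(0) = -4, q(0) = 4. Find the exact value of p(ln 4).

-256

A = [[3,0],[4,1]]; eigenvalues λ = 3, 1.
Eigenvectors: (1,2) for λ=3, (0,-1) for λ=1.
From the initial condition, c_1 = -4, c_2 = -12.
p(ln 4) = (-4)(4^3)(1) + (-12)(4^1)(0) = -256.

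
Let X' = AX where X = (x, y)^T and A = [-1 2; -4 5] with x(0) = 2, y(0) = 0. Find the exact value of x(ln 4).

A = [[-1,2],[-4,5]]; eigenvalues λ = 1, 3.
Eigenvectors: (-1,-1) for λ=1, (-1,-2) for λ=3.
From the initial condition, c_1 = -4, c_2 = 2.
x(ln 4) = (-4)(4^1)(-1) + (2)(4^3)(-1) = -112.

-112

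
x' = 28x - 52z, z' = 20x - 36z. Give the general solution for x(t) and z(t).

x(t) = -3c_1e^(-4t)sin(4t) - 2c_1e^(-4t)cos(4t) - 2c_2e^(-4t)sin(4t) + 3c_2e^(-4t)cos(4t), z(t) = -2c_1e^(-4t)sin(4t) - c_1e^(-4t)cos(4t) - c_2e^(-4t)sin(4t) + 2c_2e^(-4t)cos(4t)

Coefficient matrix A = [[28, -52], [20, -36]].
Characteristic polynomial det(A - λI) = λ^2 + 8λ + 32 = 0.
Eigenvalues λ = -4 ± 4i (complex conjugate pair).
For λ=-4+4i: an eigenvector is (-2,-1) - i(-3,-2) = (-2 + 3i, -1 + 2i).
A real fundamental pair from Re and Im of e^((-4+4i)t)v: X_1 = e^(-4t)(cos(4t)·(-2,-1) + sin(4t)·(-3,-2)), X_2 = e^(-4t)(sin(4t)·(-2,-1) - cos(4t)·(-3,-2)).
General solution: c_1X_1 + c_2X_2.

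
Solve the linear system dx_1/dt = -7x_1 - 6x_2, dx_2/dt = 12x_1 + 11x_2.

Coefficient matrix A = [[-7, -6], [12, 11]].
Characteristic polynomial det(A - λI) = λ^2 - 4λ - 5 = 0.
Eigenvalues λ = 5, -1.
For λ=5: (A-λI) row 1 is [-12, -6], so an eigenvector is (-1, 2).
For λ=-1: (A-λI) row 1 is [-6, -6], so an eigenvector is (1, -1).
General solution: C_1e^(5t)(-1,2) + C_2e^(-t)(1,-1).

x_1(t) = -C_1e^(5t) + C_2e^(-t), x_2(t) = 2C_1e^(5t) - C_2e^(-t)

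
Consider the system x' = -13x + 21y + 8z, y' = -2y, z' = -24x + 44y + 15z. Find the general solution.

Coefficient matrix A = [[-13, 21, 8], [0, -2, 0], [-24, 44, 15]].
det(A - λI) = 0 gives eigenvalues λ = -1, -2, 3.
For λ=-1: eigenvector (-2,0,-3).
For λ=-2: eigenvector (-1,1,-4).
For λ=3: eigenvector (1,0,2).
General solution: K_1e^(-t)(-2,0,-3) + K_2e^(-2t)(-1,1,-4) + K_3e^(3t)(1,0,2).

x(t) = -2K_1e^(-t) - K_2e^(-2t) + K_3e^(3t), y(t) = K_2e^(-2t), z(t) = -3K_1e^(-t) - 4K_2e^(-2t) + 2K_3e^(3t)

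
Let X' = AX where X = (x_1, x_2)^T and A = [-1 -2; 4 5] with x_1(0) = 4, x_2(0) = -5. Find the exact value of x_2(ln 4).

A = [[-1,-2],[4,5]]; eigenvalues λ = 1, 3.
Eigenvectors: (1,-1) for λ=1, (-1,2) for λ=3.
From the initial condition, c_1 = 3, c_2 = -1.
x_2(ln 4) = (3)(4^1)(-1) + (-1)(4^3)(2) = -140.

-140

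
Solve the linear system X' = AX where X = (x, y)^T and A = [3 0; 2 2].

x(t) = c_1e^(3t), y(t) = 2c_1e^(3t) - c_2e^(2t)

Coefficient matrix A = [[3, 0], [2, 2]].
Characteristic polynomial det(A - λI) = λ^2 - 5λ + 6 = 0.
Eigenvalues λ = 3, 2.
For λ=3: (A-λI) row 2 is [2, -1], so an eigenvector is (1, 2).
For λ=2: (A-λI) row 1 is [1, 0], so an eigenvector is (0, -1).
General solution: c_1e^(3t)(1,2) + c_2e^(2t)(0,-1).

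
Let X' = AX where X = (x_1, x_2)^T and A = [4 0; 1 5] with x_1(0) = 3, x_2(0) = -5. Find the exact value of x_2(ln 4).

-2816

A = [[4,0],[1,5]]; eigenvalues λ = 4, 5.
Eigenvectors: (1,-1) for λ=4, (0,-1) for λ=5.
From the initial condition, c_1 = 3, c_2 = 2.
x_2(ln 4) = (3)(4^4)(-1) + (2)(4^5)(-1) = -2816.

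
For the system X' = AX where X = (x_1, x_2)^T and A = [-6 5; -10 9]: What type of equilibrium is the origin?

A = [[-6,5],[-10,9]]; det(A-λI) = λ^2 - 3λ - 4.
λ = -1, 4: opposite signs.

saddle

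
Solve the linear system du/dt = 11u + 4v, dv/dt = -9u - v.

Coefficient matrix A = [[11, 4], [-9, -1]].
Characteristic polynomial det(A - λI) = λ^2 - 10λ + 25 = 0.
Single eigenvalue λ = 5 with algebraic multiplicity 2.
Eigenvector v = (2,-3); generalized eigenvector w with (A-λI)w=v is (1,-1).
General solution: e^(5t)[C_1·v + C_2·(t·v + w)].

u(t) = 2C_1e^(5t) + 2C_2te^(5t) + C_2e^(5t), v(t) = -3C_1e^(5t) - 3C_2te^(5t) - C_2e^(5t)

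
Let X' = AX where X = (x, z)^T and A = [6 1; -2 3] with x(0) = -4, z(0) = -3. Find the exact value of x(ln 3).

A = [[6,1],[-2,3]]; eigenvalues λ = 4, 5.
Eigenvectors: (-1,2) for λ=4, (-1,1) for λ=5.
From the initial condition, c_1 = -7, c_2 = 11.
x(ln 3) = (-7)(3^4)(-1) + (11)(3^5)(-1) = -2106.

-2106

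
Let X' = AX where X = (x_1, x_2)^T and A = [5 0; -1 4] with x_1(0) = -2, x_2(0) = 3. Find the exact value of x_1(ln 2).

A = [[5,0],[-1,4]]; eigenvalues λ = 4, 5.
Eigenvectors: (0,1) for λ=4, (1,-1) for λ=5.
From the initial condition, c_1 = 1, c_2 = -2.
x_1(ln 2) = (1)(2^4)(0) + (-2)(2^5)(1) = -64.

-64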